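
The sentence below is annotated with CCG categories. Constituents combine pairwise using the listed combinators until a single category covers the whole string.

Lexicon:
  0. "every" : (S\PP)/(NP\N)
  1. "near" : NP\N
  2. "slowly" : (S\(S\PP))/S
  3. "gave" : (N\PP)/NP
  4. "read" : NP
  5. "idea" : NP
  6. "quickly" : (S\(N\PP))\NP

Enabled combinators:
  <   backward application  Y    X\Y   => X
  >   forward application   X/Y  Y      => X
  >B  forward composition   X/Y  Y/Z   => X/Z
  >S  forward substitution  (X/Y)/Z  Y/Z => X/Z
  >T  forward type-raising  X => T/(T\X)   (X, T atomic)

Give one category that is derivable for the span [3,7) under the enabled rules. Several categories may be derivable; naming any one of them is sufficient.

S

[0,7] S   <
  [0,2] S\PP   >
    [0,1] "every" : (S\PP)/(NP\N)
    [1,2] "near" : NP\N
  [2,7] S\(S\PP)   >
    [2,3] "slowly" : (S\(S\PP))/S
    [3,7] S   <
      [3,5] N\PP   >
        [3,4] "gave" : (N\PP)/NP
        [4,5] "read" : NP
      [5,7] S\(N\PP)   <
        [5,6] "idea" : NP
        [6,7] "quickly" : (S\(N\PP))\NP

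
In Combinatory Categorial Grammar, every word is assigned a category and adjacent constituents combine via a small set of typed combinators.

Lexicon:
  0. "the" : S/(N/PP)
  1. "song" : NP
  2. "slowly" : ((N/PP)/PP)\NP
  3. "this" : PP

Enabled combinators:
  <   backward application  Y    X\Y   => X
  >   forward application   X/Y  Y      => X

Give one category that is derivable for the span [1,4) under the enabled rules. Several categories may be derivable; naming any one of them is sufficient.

N/PP

[0,4] S   >
  [0,1] "the" : S/(N/PP)
  [1,4] N/PP   >
    [1,3] (N/PP)/PP   <
      [1,2] "song" : NP
      [2,3] "slowly" : ((N/PP)/PP)\NP
    [3,4] "this" : PP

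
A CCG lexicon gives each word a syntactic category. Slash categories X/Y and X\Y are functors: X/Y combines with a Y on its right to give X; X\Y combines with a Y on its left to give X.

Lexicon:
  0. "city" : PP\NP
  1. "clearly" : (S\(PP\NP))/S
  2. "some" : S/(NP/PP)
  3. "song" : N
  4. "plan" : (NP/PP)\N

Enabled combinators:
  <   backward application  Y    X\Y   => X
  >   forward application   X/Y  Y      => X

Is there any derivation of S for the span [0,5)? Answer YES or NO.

YES

[0,5] S   <
  [0,1] "city" : PP\NP
  [1,5] S\(PP\NP)   >
    [1,2] "clearly" : (S\(PP\NP))/S
    [2,5] S   >
      [2,3] "some" : S/(NP/PP)
      [3,5] NP/PP   <
        [3,4] "song" : N
        [4,5] "plan" : (NP/PP)\N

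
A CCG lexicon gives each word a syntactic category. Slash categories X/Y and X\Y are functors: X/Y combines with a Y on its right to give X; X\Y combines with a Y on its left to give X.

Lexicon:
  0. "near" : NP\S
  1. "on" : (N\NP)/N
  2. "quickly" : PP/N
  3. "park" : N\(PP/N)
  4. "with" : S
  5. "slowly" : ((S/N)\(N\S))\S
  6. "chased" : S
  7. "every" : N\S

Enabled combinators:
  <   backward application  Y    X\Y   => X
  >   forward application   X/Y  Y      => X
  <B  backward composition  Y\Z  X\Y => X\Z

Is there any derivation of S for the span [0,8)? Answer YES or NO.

[0,8] S   >
  [0,6] S/N   <
    [0,4] N\S   <B
      [0,1] "near" : NP\S
      [1,4] N\NP   >
        [1,2] "on" : (N\NP)/N
        [2,4] N   <
          [2,3] "quickly" : PP/N
          [3,4] "park" : N\(PP/N)
    [4,6] (S/N)\(N\S)   <
      [4,5] "with" : S
      [5,6] "slowly" : ((S/N)\(N\S))\S
  [6,8] N   <
    [6,7] "chased" : S
    [7,8] "every" : N\S

YES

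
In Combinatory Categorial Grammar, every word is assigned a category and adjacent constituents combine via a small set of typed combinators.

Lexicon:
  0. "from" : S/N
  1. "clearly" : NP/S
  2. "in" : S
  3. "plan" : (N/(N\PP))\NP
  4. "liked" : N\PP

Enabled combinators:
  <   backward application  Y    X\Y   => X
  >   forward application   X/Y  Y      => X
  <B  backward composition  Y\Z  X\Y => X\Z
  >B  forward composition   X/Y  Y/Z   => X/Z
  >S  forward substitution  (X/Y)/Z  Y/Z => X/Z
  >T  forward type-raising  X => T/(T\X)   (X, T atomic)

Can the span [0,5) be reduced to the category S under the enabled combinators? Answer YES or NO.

[0,5] S   >
  [0,1] "from" : S/N
  [1,5] N   >
    [1,4] N/(N\PP)   <
      [1,3] NP   >
        [1,2] "clearly" : NP/S
        [2,3] "in" : S
      [3,4] "plan" : (N/(N\PP))\NP
    [4,5] "liked" : N\PP

YES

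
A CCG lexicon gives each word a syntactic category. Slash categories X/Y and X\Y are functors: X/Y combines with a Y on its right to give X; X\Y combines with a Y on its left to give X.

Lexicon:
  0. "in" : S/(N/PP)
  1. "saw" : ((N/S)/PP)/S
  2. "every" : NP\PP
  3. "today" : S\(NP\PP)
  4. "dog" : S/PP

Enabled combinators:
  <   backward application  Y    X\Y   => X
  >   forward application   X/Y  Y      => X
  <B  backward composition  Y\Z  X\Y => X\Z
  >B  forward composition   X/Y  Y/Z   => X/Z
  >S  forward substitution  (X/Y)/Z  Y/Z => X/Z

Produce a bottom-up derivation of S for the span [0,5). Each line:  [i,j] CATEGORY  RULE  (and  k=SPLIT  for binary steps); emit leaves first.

[0,1] S/(N/PP)  lex  "in"
[1,2] ((N/S)/PP)/S  lex  "saw"
[2,3] NP\PP  lex  "every"
[3,4] S\(NP\PP)  lex  "today"
[2,4] S  <  k=3
[1,4] (N/S)/PP  >  k=2
[4,5] S/PP  lex  "dog"
[1,5] N/PP  >S  k=4
[0,5] S  >  k=1

[0,5] S   >
  [0,1] "in" : S/(N/PP)
  [1,5] N/PP   >S
    [1,4] (N/S)/PP   >
      [1,2] "saw" : ((N/S)/PP)/S
      [2,4] S   <
        [2,3] "every" : NP\PP
        [3,4] "today" : S\(NP\PP)
    [4,5] "dog" : S/PP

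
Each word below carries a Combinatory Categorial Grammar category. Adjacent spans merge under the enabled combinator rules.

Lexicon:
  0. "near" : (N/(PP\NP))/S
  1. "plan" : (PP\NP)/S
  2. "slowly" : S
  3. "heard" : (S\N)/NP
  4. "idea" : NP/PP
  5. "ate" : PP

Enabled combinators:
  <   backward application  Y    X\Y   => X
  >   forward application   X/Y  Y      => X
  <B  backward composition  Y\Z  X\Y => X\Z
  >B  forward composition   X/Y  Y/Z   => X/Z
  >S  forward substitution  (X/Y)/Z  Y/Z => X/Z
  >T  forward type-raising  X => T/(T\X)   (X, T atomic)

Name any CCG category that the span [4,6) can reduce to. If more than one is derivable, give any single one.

[0,6] S   <
  [0,3] N   >
    [0,2] N/S   >S
      [0,1] "near" : (N/(PP\NP))/S
      [1,2] "plan" : (PP\NP)/S
    [2,3] "slowly" : S
  [3,6] S\N   >
    [3,4] "heard" : (S\N)/NP
    [4,6] NP   >
      [4,5] "idea" : NP/PP
      [5,6] "ate" : PP

NP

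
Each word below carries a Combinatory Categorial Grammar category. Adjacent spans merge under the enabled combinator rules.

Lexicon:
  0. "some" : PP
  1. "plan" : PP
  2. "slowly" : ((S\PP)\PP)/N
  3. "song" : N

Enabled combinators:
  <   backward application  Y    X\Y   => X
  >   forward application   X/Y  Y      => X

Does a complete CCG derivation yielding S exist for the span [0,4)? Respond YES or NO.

[0,4] S   <
  [0,1] "some" : PP
  [1,4] S\PP   <
    [1,2] "plan" : PP
    [2,4] (S\PP)\PP   >
      [2,3] "slowly" : ((S\PP)\PP)/N
      [3,4] "song" : N

YES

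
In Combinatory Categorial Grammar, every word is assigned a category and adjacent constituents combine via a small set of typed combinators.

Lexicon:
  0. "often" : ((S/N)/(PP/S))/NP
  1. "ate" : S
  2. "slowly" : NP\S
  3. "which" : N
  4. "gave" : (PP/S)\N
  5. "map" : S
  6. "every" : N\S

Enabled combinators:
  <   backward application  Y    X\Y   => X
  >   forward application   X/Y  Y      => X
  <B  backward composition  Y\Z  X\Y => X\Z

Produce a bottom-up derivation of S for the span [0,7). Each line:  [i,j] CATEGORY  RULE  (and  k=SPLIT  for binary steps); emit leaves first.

[0,1] ((S/N)/(PP/S))/NP  lex  "often"
[1,2] S  lex  "ate"
[2,3] NP\S  lex  "slowly"
[1,3] NP  <  k=2
[0,3] (S/N)/(PP/S)  >  k=1
[3,4] N  lex  "which"
[4,5] (PP/S)\N  lex  "gave"
[3,5] PP/S  <  k=4
[0,5] S/N  >  k=3
[5,6] S  lex  "map"
[6,7] N\S  lex  "every"
[5,7] N  <  k=6
[0,7] S  >  k=5

[0,7] S   >
  [0,5] S/N   >
    [0,3] (S/N)/(PP/S)   >
      [0,1] "often" : ((S/N)/(PP/S))/NP
      [1,3] NP   <
        [1,2] "ate" : S
        [2,3] "slowly" : NP\S
    [3,5] PP/S   <
      [3,4] "which" : N
      [4,5] "gave" : (PP/S)\N
  [5,7] N   <
    [5,6] "map" : S
    [6,7] "every" : N\S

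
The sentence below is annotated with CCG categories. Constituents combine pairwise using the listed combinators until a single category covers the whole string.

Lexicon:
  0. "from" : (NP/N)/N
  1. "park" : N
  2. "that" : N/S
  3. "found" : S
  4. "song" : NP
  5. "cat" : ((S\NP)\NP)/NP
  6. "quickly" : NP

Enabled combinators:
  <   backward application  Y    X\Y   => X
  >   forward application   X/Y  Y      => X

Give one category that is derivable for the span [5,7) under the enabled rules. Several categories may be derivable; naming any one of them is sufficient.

(S\NP)\NP

[0,7] S   <
  [0,4] NP   >
    [0,2] NP/N   >
      [0,1] "from" : (NP/N)/N
      [1,2] "park" : N
    [2,4] N   >
      [2,3] "that" : N/S
      [3,4] "found" : S
  [4,7] S\NP   <
    [4,5] "song" : NP
    [5,7] (S\NP)\NP   >
      [5,6] "cat" : ((S\NP)\NP)/NP
      [6,7] "quickly" : NP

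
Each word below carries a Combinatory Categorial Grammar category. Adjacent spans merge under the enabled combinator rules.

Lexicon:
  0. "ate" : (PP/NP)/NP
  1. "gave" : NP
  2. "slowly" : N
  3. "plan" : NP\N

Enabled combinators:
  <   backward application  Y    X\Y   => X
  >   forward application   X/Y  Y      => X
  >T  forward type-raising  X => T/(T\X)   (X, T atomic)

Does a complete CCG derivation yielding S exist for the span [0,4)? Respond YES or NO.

NO

(PP/NP)/NP NP N NP\N
CKY chart[0,4] = {N/(N\PP), NP/(NP\PP), PP, PP/(PP\PP), S/(S\PP)}; S ∉ chart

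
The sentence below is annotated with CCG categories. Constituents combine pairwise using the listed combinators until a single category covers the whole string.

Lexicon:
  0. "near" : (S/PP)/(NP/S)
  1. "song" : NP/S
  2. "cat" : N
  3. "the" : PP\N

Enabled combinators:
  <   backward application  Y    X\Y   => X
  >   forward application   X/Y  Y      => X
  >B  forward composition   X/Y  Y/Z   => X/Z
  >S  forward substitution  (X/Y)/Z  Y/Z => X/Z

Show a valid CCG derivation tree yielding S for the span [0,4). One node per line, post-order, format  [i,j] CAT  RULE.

[0,4] S   >
  [0,2] S/PP   >
    [0,1] "near" : (S/PP)/(NP/S)
    [1,2] "song" : NP/S
  [2,4] PP   <
    [2,3] "cat" : N
    [3,4] "the" : PP\N

[0,1] (S/PP)/(NP/S)  lex  "near"
[1,2] NP/S  lex  "song"
[0,2] S/PP  >  k=1
[2,3] N  lex  "cat"
[3,4] PP\N  lex  "the"
[2,4] PP  <  k=3
[0,4] S  >  k=2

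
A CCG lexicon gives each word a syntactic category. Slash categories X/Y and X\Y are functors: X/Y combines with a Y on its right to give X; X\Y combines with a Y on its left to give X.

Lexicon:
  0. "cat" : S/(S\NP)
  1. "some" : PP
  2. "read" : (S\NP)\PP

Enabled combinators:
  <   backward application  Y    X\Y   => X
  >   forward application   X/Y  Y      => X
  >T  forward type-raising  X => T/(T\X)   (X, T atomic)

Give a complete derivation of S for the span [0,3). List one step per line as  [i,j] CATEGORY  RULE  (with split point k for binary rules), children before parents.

[0,1] S/(S\NP)  lex  "cat"
[1,2] PP  lex  "some"
[2,3] (S\NP)\PP  lex  "read"
[1,3] S\NP  <  k=2
[0,3] S  >  k=1

[0,3] S   >
  [0,1] "cat" : S/(S\NP)
  [1,3] S\NP   <
    [1,2] "some" : PP
    [2,3] "read" : (S\NP)\PP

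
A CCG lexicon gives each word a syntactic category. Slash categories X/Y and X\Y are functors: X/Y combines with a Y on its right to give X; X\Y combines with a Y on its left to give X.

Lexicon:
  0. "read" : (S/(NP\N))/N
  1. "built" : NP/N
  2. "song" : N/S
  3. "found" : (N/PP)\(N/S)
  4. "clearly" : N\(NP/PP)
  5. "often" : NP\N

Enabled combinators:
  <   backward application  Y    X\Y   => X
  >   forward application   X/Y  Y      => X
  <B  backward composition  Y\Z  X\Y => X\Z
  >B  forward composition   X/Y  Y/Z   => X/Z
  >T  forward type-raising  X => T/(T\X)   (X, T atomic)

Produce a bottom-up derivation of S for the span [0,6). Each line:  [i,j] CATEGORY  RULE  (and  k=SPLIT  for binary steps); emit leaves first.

[0,6] S   >
  [0,5] S/(NP\N)   >
    [0,1] "read" : (S/(NP\N))/N
    [1,5] N   <
      [1,4] NP/PP   >B
        [1,2] "built" : NP/N
        [2,4] N/PP   <
          [2,3] "song" : N/S
          [3,4] "found" : (N/PP)\(N/S)
      [4,5] "clearly" : N\(NP/PP)
  [5,6] "often" : NP\N

[0,1] (S/(NP\N))/N  lex  "read"
[1,2] NP/N  lex  "built"
[2,3] N/S  lex  "song"
[3,4] (N/PP)\(N/S)  lex  "found"
[2,4] N/PP  <  k=3
[1,4] NP/PP  >B  k=2
[4,5] N\(NP/PP)  lex  "clearly"
[1,5] N  <  k=4
[0,5] S/(NP\N)  >  k=1
[5,6] NP\N  lex  "often"
[0,6] S  >  k=5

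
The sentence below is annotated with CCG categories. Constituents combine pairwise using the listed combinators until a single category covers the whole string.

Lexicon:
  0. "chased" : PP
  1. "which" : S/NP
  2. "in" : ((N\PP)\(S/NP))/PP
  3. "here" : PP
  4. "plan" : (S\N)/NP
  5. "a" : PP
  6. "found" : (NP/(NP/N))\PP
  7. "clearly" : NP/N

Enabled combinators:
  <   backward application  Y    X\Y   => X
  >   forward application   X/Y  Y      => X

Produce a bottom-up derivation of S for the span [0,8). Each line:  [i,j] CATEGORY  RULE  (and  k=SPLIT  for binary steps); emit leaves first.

[0,8] S   <
  [0,4] N   <
    [0,1] "chased" : PP
    [1,4] N\PP   <
      [1,2] "which" : S/NP
      [2,4] (N\PP)\(S/NP)   >
        [2,3] "in" : ((N\PP)\(S/NP))/PP
        [3,4] "here" : PP
  [4,8] S\N   >
    [4,5] "plan" : (S\N)/NP
    [5,8] NP   >
      [5,7] NP/(NP/N)   <
        [5,6] "a" : PP
        [6,7] "found" : (NP/(NP/N))\PP
      [7,8] "clearly" : NP/N

[0,1] PP  lex  "chased"
[1,2] S/NP  lex  "which"
[2,3] ((N\PP)\(S/NP))/PP  lex  "in"
[3,4] PP  lex  "here"
[2,4] (N\PP)\(S/NP)  >  k=3
[1,4] N\PP  <  k=2
[0,4] N  <  k=1
[4,5] (S\N)/NP  lex  "plan"
[5,6] PP  lex  "a"
[6,7] (NP/(NP/N))\PP  lex  "found"
[5,7] NP/(NP/N)  <  k=6
[7,8] NP/N  lex  "clearly"
[5,8] NP  >  k=7
[4,8] S\N  >  k=5
[0,8] S  <  k=4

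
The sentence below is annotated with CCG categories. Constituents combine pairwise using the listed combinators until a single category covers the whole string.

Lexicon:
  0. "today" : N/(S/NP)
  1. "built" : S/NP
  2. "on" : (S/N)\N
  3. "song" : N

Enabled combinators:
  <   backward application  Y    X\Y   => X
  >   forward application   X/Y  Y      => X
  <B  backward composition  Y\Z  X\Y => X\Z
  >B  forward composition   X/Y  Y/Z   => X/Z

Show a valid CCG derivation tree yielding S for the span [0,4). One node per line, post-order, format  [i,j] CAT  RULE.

[0,4] S   >
  [0,3] S/N   <
    [0,2] N   >
      [0,1] "today" : N/(S/NP)
      [1,2] "built" : S/NP
    [2,3] "on" : (S/N)\N
  [3,4] "song" : N

[0,1] N/(S/NP)  lex  "today"
[1,2] S/NP  lex  "built"
[0,2] N  >  k=1
[2,3] (S/N)\N  lex  "on"
[0,3] S/N  <  k=2
[3,4] N  lex  "song"
[0,4] S  >  k=3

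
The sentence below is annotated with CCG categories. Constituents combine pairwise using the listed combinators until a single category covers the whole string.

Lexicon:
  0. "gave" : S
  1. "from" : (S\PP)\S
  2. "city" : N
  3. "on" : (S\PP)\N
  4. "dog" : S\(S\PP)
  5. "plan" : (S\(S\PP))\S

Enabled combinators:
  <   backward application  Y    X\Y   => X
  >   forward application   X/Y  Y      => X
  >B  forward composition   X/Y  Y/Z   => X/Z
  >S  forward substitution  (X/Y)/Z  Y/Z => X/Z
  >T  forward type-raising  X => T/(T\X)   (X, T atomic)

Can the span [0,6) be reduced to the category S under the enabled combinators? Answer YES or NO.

[0,6] S   <
  [0,2] S\PP   <
    [0,1] "gave" : S
    [1,2] "from" : (S\PP)\S
  [2,6] S\(S\PP)   <
    [2,5] S   <
      [2,4] S\PP   <
        [2,3] "city" : N
        [3,4] "on" : (S\PP)\N
      [4,5] "dog" : S\(S\PP)
    [5,6] "plan" : (S\(S\PP))\S

YES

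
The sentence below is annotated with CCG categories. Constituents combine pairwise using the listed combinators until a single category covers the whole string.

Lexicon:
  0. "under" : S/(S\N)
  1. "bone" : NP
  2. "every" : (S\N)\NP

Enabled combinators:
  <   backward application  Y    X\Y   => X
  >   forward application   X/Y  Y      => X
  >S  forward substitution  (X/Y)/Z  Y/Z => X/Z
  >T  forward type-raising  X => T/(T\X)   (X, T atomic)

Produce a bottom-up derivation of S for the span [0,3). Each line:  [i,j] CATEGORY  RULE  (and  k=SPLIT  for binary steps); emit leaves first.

[0,3] S   >
  [0,1] "under" : S/(S\N)
  [1,3] S\N   <
    [1,2] "bone" : NP
    [2,3] "every" : (S\N)\NP

[0,1] S/(S\N)  lex  "under"
[1,2] NP  lex  "bone"
[2,3] (S\N)\NP  lex  "every"
[1,3] S\N  <  k=2
[0,3] S  >  k=1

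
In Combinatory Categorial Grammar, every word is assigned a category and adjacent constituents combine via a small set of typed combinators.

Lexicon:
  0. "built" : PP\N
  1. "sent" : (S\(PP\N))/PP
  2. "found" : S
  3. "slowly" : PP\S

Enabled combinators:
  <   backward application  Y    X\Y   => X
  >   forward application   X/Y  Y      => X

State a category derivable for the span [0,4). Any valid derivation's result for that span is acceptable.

[0,4] S   <
  [0,1] "built" : PP\N
  [1,4] S\(PP\N)   >
    [1,2] "sent" : (S\(PP\N))/PP
    [2,4] PP   <
      [2,3] "found" : S
      [3,4] "slowly" : PP\S

S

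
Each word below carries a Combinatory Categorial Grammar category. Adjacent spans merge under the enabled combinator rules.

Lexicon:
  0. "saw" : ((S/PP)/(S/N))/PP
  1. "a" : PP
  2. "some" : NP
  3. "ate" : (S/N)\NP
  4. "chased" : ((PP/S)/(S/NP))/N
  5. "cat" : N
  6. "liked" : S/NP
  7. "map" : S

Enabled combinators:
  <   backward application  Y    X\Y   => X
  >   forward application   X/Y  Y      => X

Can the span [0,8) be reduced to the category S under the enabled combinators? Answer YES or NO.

[0,8] S   >
  [0,4] S/PP   >
    [0,2] (S/PP)/(S/N)   >
      [0,1] "saw" : ((S/PP)/(S/N))/PP
      [1,2] "a" : PP
    [2,4] S/N   <
      [2,3] "some" : NP
      [3,4] "ate" : (S/N)\NP
  [4,8] PP   >
    [4,7] PP/S   >
      [4,6] (PP/S)/(S/NP)   >
        [4,5] "chased" : ((PP/S)/(S/NP))/N
        [5,6] "cat" : N
      [6,7] "liked" : S/NP
    [7,8] "map" : S

YES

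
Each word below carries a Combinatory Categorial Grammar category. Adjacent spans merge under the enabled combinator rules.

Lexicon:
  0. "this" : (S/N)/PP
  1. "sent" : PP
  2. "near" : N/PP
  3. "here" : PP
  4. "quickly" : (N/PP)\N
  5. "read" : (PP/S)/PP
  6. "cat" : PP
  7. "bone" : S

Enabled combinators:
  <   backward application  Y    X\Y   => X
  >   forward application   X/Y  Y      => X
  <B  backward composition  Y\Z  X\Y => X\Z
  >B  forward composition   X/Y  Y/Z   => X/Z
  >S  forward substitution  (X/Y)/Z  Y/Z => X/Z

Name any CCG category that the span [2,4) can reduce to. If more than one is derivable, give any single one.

[0,8] S   >
  [0,2] S/N   >
    [0,1] "this" : (S/N)/PP
    [1,2] "sent" : PP
  [2,8] N   >
    [2,5] N/PP   <
      [2,4] N   >
        [2,3] "near" : N/PP
        [3,4] "here" : PP
      [4,5] "quickly" : (N/PP)\N
    [5,8] PP   >
      [5,7] PP/S   >
        [5,6] "read" : (PP/S)/PP
        [6,7] "cat" : PP
      [7,8] "bone" : S

N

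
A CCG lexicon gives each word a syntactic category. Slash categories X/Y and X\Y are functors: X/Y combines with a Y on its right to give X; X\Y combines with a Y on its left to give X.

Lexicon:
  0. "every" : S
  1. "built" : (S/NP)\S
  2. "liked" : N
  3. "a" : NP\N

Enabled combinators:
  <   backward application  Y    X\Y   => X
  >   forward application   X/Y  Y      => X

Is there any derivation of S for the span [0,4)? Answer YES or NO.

[0,4] S   >
  [0,2] S/NP   <
    [0,1] "every" : S
    [1,2] "built" : (S/NP)\S
  [2,4] NP   <
    [2,3] "liked" : N
    [3,4] "a" : NP\N

YES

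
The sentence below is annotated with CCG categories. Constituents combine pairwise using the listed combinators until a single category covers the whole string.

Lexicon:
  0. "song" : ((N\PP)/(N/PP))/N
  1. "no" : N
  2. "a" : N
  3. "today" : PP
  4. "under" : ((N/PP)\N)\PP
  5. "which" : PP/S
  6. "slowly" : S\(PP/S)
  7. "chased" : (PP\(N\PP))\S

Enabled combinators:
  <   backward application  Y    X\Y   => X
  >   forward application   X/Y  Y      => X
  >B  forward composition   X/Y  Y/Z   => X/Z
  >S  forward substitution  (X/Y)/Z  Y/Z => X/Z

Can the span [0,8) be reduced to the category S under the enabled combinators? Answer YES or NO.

((N\PP)/(N/PP))/N N N PP ((N/PP)\N)\PP PP/S S\(PP/S) (PP\(N\PP))\S
CKY chart[0,8] = {PP}; S ∉ chart

NO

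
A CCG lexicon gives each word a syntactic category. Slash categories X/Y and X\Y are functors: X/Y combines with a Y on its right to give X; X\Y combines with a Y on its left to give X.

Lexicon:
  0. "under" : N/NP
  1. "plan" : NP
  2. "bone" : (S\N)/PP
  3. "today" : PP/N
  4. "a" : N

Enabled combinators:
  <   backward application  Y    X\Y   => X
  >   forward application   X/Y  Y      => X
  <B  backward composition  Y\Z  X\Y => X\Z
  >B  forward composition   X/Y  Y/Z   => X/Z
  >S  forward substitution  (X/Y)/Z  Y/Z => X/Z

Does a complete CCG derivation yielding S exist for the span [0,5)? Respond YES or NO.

YES

[0,5] S   <
  [0,2] N   >
    [0,1] "under" : N/NP
    [1,2] "plan" : NP
  [2,5] S\N   >
    [2,3] "bone" : (S\N)/PP
    [3,5] PP   >
      [3,4] "today" : PP/N
      [4,5] "a" : N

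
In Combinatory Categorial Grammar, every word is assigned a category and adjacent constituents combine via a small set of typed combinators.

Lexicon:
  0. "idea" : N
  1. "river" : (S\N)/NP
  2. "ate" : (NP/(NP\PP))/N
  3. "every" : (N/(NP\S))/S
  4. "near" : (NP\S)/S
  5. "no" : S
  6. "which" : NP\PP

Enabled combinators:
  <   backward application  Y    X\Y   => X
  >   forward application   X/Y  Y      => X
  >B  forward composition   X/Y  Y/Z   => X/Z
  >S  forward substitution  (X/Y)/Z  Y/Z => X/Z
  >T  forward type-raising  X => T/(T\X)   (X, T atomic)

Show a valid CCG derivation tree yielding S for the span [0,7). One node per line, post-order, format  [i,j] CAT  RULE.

[0,1] N  lex  "idea"
[1,2] (S\N)/NP  lex  "river"
[2,3] (NP/(NP\PP))/N  lex  "ate"
[3,4] (N/(NP\S))/S  lex  "every"
[4,5] (NP\S)/S  lex  "near"
[3,5] N/S  >S  k=4
[5,6] S  lex  "no"
[3,6] N  >  k=5
[2,6] NP/(NP\PP)  >  k=3
[6,7] NP\PP  lex  "which"
[2,7] NP  >  k=6
[1,7] S\N  >  k=2
[0,7] S  <  k=1

[0,7] S   <
  [0,1] "idea" : N
  [1,7] S\N   >
    [1,2] "river" : (S\N)/NP
    [2,7] NP   >
      [2,6] NP/(NP\PP)   >
        [2,3] "ate" : (NP/(NP\PP))/N
        [3,6] N   >
          [3,5] N/S   >S
            [3,4] "every" : (N/(NP\S))/S
            [4,5] "near" : (NP\S)/S
          [5,6] "no" : S
      [6,7] "which" : NP\PP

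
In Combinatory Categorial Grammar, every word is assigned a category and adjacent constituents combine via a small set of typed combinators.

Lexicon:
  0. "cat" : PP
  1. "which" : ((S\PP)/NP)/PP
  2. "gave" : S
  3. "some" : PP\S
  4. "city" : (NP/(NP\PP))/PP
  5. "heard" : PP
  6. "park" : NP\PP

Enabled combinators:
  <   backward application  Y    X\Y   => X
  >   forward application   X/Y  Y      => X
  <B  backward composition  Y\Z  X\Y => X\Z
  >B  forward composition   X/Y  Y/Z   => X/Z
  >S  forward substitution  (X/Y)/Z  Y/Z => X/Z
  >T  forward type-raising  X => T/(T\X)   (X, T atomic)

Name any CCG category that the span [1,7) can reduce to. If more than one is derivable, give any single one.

[0,7] S   >
  [0,1] S/(S\PP)   >T
    [0,1] "cat" : PP
  [1,7] S\PP   >
    [1,4] (S\PP)/NP   >
      [1,2] "which" : ((S\PP)/NP)/PP
      [2,4] PP   <
        [2,3] "gave" : S
        [3,4] "some" : PP\S
    [4,7] NP   >
      [4,6] NP/(NP\PP)   >
        [4,5] "city" : (NP/(NP\PP))/PP
        [5,6] "heard" : PP
      [6,7] "park" : NP\PP

S\PP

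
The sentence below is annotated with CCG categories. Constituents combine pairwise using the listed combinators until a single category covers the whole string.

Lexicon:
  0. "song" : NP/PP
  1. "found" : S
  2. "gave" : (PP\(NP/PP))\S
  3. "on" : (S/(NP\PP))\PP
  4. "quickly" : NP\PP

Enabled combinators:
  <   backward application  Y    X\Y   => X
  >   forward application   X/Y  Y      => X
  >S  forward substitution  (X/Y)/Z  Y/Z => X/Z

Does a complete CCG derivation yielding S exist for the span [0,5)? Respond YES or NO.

YES

[0,5] S   >
  [0,4] S/(NP\PP)   <
    [0,3] PP   <
      [0,1] "song" : NP/PP
      [1,3] PP\(NP/PP)   <
        [1,2] "found" : S
        [2,3] "gave" : (PP\(NP/PP))\S
    [3,4] "on" : (S/(NP\PP))\PP
  [4,5] "quickly" : NP\PP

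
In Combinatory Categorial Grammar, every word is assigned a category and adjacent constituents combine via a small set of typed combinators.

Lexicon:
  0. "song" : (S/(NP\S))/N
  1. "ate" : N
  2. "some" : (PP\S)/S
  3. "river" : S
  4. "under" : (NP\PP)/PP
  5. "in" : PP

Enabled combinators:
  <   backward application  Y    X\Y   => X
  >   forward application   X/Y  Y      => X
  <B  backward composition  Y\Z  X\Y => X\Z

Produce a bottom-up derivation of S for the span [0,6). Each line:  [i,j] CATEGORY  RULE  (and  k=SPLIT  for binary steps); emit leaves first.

[0,1] (S/(NP\S))/N  lex  "song"
[1,2] N  lex  "ate"
[0,2] S/(NP\S)  >  k=1
[2,3] (PP\S)/S  lex  "some"
[3,4] S  lex  "river"
[2,4] PP\S  >  k=3
[4,5] (NP\PP)/PP  lex  "under"
[5,6] PP  lex  "in"
[4,6] NP\PP  >  k=5
[2,6] NP\S  <B  k=4
[0,6] S  >  k=2

[0,6] S   >
  [0,2] S/(NP\S)   >
    [0,1] "song" : (S/(NP\S))/N
    [1,2] "ate" : N
  [2,6] NP\S   <B
    [2,4] PP\S   >
      [2,3] "some" : (PP\S)/S
      [3,4] "river" : S
    [4,6] NP\PP   >
      [4,5] "under" : (NP\PP)/PP
      [5,6] "in" : PP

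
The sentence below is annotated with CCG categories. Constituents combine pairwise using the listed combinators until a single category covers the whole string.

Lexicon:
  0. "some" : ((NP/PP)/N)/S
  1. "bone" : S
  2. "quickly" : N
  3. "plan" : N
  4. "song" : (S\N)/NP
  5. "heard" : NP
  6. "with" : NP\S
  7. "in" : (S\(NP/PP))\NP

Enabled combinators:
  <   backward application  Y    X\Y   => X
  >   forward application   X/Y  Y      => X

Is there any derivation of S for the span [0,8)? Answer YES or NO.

YES

[0,8] S   <
  [0,3] NP/PP   >
    [0,2] (NP/PP)/N   >
      [0,1] "some" : ((NP/PP)/N)/S
      [1,2] "bone" : S
    [2,3] "quickly" : N
  [3,8] S\(NP/PP)   <
    [3,7] NP   <
      [3,6] S   <
        [3,4] "plan" : N
        [4,6] S\N   >
          [4,5] "song" : (S\N)/NP
          [5,6] "heard" : NP
      [6,7] "with" : NP\S
    [7,8] "in" : (S\(NP/PP))\NP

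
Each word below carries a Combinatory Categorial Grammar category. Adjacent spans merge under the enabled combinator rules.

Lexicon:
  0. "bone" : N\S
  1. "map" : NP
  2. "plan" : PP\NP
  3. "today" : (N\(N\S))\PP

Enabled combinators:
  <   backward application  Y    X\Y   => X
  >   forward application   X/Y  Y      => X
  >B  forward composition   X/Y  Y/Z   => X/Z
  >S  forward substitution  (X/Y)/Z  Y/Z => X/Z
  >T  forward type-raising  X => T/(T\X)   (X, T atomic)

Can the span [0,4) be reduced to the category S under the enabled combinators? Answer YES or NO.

N\S NP PP\NP (N\(N\S))\PP
CKY chart[0,4] = {N, N/(N\N), NP/(NP\N), PP/(PP\N), S/(S\N)}; S ∉ chart

NO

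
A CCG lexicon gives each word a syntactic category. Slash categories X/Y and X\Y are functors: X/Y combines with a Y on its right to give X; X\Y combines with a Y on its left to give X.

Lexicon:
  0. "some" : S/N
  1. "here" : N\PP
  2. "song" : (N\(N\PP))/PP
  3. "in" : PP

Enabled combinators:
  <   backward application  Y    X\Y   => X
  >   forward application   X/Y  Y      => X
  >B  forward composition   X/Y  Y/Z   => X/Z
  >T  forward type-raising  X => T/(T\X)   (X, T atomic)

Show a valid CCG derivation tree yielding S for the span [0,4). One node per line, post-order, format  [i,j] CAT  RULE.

[0,1] S/N  lex  "some"
[1,2] N\PP  lex  "here"
[2,3] (N\(N\PP))/PP  lex  "song"
[3,4] PP  lex  "in"
[2,4] N\(N\PP)  >  k=3
[1,4] N  <  k=2
[0,4] S  >  k=1

[0,4] S   >
  [0,1] "some" : S/N
  [1,4] N   <
    [1,2] "here" : N\PP
    [2,4] N\(N\PP)   >
      [2,3] "song" : (N\(N\PP))/PP
      [3,4] "in" : PP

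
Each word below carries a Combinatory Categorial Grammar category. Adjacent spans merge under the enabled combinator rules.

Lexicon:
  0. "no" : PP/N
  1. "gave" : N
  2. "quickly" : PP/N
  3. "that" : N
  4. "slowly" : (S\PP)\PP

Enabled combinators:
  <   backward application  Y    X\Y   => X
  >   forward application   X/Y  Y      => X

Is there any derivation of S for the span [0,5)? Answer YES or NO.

YES

[0,5] S   <
  [0,2] PP   >
    [0,1] "no" : PP/N
    [1,2] "gave" : N
  [2,5] S\PP   <
    [2,4] PP   >
      [2,3] "quickly" : PP/N
      [3,4] "that" : N
    [4,5] "slowly" : (S\PP)\PP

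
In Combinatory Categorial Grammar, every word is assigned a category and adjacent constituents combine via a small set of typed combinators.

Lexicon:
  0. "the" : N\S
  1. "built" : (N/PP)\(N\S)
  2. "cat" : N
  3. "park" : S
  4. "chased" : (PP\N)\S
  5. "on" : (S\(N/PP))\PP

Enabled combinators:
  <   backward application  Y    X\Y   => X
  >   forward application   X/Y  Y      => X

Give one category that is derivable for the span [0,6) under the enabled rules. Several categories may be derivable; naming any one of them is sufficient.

S

[0,6] S   <
  [0,2] N/PP   <
    [0,1] "the" : N\S
    [1,2] "built" : (N/PP)\(N\S)
  [2,6] S\(N/PP)   <
    [2,5] PP   <
      [2,3] "cat" : N
      [3,5] PP\N   <
        [3,4] "park" : S
        [4,5] "chased" : (PP\N)\S
    [5,6] "on" : (S\(N/PP))\PP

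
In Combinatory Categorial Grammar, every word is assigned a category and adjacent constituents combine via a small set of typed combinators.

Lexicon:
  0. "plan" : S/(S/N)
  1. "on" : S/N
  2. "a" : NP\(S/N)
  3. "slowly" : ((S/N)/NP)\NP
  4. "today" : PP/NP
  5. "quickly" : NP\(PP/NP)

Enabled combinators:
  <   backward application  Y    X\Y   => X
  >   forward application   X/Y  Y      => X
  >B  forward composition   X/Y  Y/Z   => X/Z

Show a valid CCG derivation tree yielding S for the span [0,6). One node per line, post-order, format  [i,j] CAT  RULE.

[0,1] S/(S/N)  lex  "plan"
[1,2] S/N  lex  "on"
[2,3] NP\(S/N)  lex  "a"
[1,3] NP  <  k=2
[3,4] ((S/N)/NP)\NP  lex  "slowly"
[1,4] (S/N)/NP  <  k=3
[0,4] S/NP  >B  k=1
[4,5] PP/NP  lex  "today"
[5,6] NP\(PP/NP)  lex  "quickly"
[4,6] NP  <  k=5
[0,6] S  >  k=4

[0,6] S   >
  [0,4] S/NP   >B
    [0,1] "plan" : S/(S/N)
    [1,4] (S/N)/NP   <
      [1,3] NP   <
        [1,2] "on" : S/N
        [2,3] "a" : NP\(S/N)
      [3,4] "slowly" : ((S/N)/NP)\NP
  [4,6] NP   <
    [4,5] "today" : PP/NP
    [5,6] "quickly" : NP\(PP/NP)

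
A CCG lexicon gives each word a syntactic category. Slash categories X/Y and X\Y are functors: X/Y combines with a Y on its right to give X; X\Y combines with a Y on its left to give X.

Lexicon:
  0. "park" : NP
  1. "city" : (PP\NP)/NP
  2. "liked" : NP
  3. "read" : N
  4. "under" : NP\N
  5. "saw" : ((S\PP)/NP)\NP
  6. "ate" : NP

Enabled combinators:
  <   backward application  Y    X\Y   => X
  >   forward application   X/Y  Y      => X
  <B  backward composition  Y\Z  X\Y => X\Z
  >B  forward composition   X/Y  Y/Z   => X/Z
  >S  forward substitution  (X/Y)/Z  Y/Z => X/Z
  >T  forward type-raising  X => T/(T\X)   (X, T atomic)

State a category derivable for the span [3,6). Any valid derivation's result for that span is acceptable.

[0,7] S   <
  [0,1] "park" : NP
  [1,7] S\NP   <B
    [1,3] PP\NP   >
      [1,2] "city" : (PP\NP)/NP
      [2,3] "liked" : NP
    [3,7] S\PP   >
      [3,6] (S\PP)/NP   <
        [3,5] NP   <
          [3,4] "read" : N
          [4,5] "under" : NP\N
        [5,6] "saw" : ((S\PP)/NP)\NP
      [6,7] "ate" : NP

(S\PP)/NP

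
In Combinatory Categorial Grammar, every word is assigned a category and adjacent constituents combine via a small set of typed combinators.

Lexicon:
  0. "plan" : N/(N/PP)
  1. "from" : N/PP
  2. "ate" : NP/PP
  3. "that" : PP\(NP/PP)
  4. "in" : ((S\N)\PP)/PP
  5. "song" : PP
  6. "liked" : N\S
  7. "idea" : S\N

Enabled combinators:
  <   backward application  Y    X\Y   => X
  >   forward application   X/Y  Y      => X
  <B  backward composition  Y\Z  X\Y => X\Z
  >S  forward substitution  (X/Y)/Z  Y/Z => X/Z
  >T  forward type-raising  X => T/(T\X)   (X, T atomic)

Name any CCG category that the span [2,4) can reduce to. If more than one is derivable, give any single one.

PP

[0,8] S   <
  [0,2] N   >
    [0,1] "plan" : N/(N/PP)
    [1,2] "from" : N/PP
  [2,8] S\N   <B
    [2,6] S\N   <
      [2,4] PP   <
        [2,3] "ate" : NP/PP
        [3,4] "that" : PP\(NP/PP)
      [4,6] (S\N)\PP   >
        [4,5] "in" : ((S\N)\PP)/PP
        [5,6] "song" : PP
    [6,8] S\S   <B
      [6,7] "liked" : N\S
      [7,8] "idea" : S\N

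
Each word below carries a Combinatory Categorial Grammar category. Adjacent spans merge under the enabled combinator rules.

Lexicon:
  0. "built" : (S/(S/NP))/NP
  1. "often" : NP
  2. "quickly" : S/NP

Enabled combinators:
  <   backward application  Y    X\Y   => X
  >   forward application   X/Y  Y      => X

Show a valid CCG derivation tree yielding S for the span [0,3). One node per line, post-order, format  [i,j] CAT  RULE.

[0,3] S   >
  [0,2] S/(S/NP)   >
    [0,1] "built" : (S/(S/NP))/NP
    [1,2] "often" : NP
  [2,3] "quickly" : S/NP

[0,1] (S/(S/NP))/NP  lex  "built"
[1,2] NP  lex  "often"
[0,2] S/(S/NP)  >  k=1
[2,3] S/NP  lex  "quickly"
[0,3] S  >  k=2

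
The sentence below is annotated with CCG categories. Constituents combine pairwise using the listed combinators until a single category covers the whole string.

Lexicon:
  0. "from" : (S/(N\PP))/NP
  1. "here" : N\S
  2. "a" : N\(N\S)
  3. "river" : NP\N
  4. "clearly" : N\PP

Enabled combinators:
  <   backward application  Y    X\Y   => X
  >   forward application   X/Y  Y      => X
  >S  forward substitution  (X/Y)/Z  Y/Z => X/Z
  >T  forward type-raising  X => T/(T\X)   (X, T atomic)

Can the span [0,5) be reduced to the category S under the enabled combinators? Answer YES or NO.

YES

[0,5] S   >
  [0,4] S/(N\PP)   >
    [0,1] "from" : (S/(N\PP))/NP
    [1,4] NP   <
      [1,3] N   <
        [1,2] "here" : N\S
        [2,3] "a" : N\(N\S)
      [3,4] "river" : NP\N
  [4,5] "clearly" : N\PP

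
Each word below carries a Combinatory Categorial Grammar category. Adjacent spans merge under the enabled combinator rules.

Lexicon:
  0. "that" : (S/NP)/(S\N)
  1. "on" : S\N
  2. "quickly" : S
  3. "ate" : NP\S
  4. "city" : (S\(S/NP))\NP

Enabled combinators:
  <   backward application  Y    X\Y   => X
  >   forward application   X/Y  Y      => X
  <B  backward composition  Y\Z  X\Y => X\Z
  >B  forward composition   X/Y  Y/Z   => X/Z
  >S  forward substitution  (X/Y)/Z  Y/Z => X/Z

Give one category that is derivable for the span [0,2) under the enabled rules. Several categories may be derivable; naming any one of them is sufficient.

S/NP

[0,5] S   <
  [0,2] S/NP   >
    [0,1] "that" : (S/NP)/(S\N)
    [1,2] "on" : S\N
  [2,5] S\(S/NP)   <
    [2,4] NP   <
      [2,3] "quickly" : S
      [3,4] "ate" : NP\S
    [4,5] "city" : (S\(S/NP))\NP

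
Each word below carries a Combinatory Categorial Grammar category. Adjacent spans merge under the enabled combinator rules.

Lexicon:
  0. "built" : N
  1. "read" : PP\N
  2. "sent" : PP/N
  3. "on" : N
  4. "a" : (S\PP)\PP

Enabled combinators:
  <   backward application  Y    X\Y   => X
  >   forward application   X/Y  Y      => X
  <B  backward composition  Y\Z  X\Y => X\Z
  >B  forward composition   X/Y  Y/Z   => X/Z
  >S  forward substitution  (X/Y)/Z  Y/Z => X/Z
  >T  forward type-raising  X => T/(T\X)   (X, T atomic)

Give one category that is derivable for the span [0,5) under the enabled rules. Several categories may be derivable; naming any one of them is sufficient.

S

[0,5] S   >
  [0,1] S/(S\N)   >T
    [0,1] "built" : N
  [1,5] S\N   <B
    [1,2] "read" : PP\N
    [2,5] S\PP   <
      [2,4] PP   >
        [2,3] "sent" : PP/N
        [3,4] "on" : N
      [4,5] "a" : (S\PP)\PP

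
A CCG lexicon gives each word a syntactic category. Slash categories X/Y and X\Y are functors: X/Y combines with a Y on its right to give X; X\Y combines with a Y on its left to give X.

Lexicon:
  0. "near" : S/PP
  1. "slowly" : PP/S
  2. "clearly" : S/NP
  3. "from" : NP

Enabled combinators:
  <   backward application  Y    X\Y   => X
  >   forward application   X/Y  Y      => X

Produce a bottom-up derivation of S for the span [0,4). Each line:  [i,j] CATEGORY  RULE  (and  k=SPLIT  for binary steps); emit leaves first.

[0,4] S   >
  [0,1] "near" : S/PP
  [1,4] PP   >
    [1,2] "slowly" : PP/S
    [2,4] S   >
      [2,3] "clearly" : S/NP
      [3,4] "from" : NP

[0,1] S/PP  lex  "near"
[1,2] PP/S  lex  "slowly"
[2,3] S/NP  lex  "clearly"
[3,4] NP  lex  "from"
[2,4] S  >  k=3
[1,4] PP  >  k=2
[0,4] S  >  k=1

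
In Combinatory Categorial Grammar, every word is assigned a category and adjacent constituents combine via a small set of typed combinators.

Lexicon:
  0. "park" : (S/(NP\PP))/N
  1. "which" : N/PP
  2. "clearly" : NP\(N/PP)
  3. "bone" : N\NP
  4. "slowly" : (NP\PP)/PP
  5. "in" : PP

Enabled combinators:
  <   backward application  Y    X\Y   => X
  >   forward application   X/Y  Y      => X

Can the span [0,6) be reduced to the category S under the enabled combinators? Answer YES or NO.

[0,6] S   >
  [0,4] S/(NP\PP)   >
    [0,1] "park" : (S/(NP\PP))/N
    [1,4] N   <
      [1,3] NP   <
        [1,2] "which" : N/PP
        [2,3] "clearly" : NP\(N/PP)
      [3,4] "bone" : N\NP
  [4,6] NP\PP   >
    [4,5] "slowly" : (NP\PP)/PP
    [5,6] "in" : PP

YES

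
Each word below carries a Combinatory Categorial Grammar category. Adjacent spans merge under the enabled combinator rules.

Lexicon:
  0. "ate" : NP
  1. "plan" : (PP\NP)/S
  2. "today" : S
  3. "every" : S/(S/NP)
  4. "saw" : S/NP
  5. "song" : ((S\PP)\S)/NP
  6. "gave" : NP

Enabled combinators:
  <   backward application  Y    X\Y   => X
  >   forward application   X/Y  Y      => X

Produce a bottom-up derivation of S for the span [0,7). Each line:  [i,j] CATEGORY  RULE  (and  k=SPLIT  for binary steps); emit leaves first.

[0,1] NP  lex  "ate"
[1,2] (PP\NP)/S  lex  "plan"
[2,3] S  lex  "today"
[1,3] PP\NP  >  k=2
[0,3] PP  <  k=1
[3,4] S/(S/NP)  lex  "every"
[4,5] S/NP  lex  "saw"
[3,5] S  >  k=4
[5,6] ((S\PP)\S)/NP  lex  "song"
[6,7] NP  lex  "gave"
[5,7] (S\PP)\S  >  k=6
[3,7] S\PP  <  k=5
[0,7] S  <  k=3

[0,7] S   <
  [0,3] PP   <
    [0,1] "ate" : NP
    [1,3] PP\NP   >
      [1,2] "plan" : (PP\NP)/S
      [2,3] "today" : S
  [3,7] S\PP   <
    [3,5] S   >
      [3,4] "every" : S/(S/NP)
      [4,5] "saw" : S/NP
    [5,7] (S\PP)\S   >
      [5,6] "song" : ((S\PP)\S)/NP
      [6,7] "gave" : NP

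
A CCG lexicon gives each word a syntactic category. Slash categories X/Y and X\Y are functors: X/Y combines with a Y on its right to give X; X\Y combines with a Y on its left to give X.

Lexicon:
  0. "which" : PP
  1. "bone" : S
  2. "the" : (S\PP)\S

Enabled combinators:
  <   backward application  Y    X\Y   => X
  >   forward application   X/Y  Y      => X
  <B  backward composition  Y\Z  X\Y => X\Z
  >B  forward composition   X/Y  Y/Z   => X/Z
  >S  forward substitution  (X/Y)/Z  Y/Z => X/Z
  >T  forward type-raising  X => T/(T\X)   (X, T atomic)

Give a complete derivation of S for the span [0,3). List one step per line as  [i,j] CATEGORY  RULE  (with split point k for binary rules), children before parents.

[0,1] PP  lex  "which"
[1,2] S  lex  "bone"
[2,3] (S\PP)\S  lex  "the"
[1,3] S\PP  <  k=2
[0,3] S  <  k=1

[0,3] S   <
  [0,1] "which" : PP
  [1,3] S\PP   <
    [1,2] "bone" : S
    [2,3] "the" : (S\PP)\S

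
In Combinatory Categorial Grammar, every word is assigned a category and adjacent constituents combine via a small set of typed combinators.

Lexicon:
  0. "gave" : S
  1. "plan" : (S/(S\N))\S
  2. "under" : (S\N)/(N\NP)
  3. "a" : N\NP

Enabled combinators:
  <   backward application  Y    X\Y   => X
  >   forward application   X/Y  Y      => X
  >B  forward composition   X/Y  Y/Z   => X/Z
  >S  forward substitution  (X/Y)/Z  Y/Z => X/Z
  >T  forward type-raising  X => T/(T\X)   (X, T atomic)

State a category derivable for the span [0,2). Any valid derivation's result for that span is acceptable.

[0,4] S   >
  [0,2] S/(S\N)   <
    [0,1] "gave" : S
    [1,2] "plan" : (S/(S\N))\S
  [2,4] S\N   >
    [2,3] "under" : (S\N)/(N\NP)
    [3,4] "a" : N\NP

S/(S\N)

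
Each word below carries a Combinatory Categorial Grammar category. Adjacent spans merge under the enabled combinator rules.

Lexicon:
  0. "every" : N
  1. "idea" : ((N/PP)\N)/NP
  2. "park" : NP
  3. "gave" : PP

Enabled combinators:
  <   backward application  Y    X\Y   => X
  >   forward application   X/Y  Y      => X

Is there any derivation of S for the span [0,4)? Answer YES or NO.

N ((N/PP)\N)/NP NP PP
CKY chart[0,4] = {N}; S ∉ chart

NO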